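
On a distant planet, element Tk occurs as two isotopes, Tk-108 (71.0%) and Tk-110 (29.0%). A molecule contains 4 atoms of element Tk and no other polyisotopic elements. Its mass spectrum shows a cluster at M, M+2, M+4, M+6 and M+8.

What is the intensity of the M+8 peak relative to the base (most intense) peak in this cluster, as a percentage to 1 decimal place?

1.7%

(0.710 + 0.290)^4 gives M 0.2541, M+2 0.4152, M+4 0.2544, M+6 0.0693, M+8 0.0071; the largest is M+2.
P(M+2) = C(4,1) × 0.710^3 × 0.290^1 = 4 × 0.357911 × 0.2900 = 0.415177 (base)
P(M+8) = C(4,4) × 0.710^0 × 0.290^4 = 1 × 1.0000 × 0.00707281 = 0.007073
Relative intensity = 0.007073 / 0.415177 × 100 = 1.7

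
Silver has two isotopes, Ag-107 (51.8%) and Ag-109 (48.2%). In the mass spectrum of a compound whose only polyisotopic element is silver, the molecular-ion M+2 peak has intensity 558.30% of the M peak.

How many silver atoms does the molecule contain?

For n independent Ag atoms, I(M+2)/I(M) = n · (abundance Ag-109) / (abundance Ag-107) = n · 0.482/0.518.
n = 5.5830 × 0.518/0.482 = 6.00 ≈ 6

6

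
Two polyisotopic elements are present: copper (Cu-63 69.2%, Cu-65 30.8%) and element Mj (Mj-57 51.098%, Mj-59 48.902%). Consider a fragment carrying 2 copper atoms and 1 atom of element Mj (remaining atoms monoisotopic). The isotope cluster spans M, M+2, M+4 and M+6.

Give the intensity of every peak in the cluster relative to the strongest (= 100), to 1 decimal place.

Copper pattern (n=2): 0.478864 : 0.426272 : 0.094864
Element Mj pattern (n=1): 0.51098 : 0.48902
Convolve the two distributions (both contribute in 2-u steps):
  M: 0.478864×0.51098 = 0.244690
  M+2: 0.478864×0.48902 + 0.426272×0.51098 = 0.451991
  M+4: 0.426272×0.48902 + 0.094864×0.51098 = 0.256929
  M+6: 0.094864×0.48902 = 0.046390
Scale to base peak (0.451991) = 100: 54.1 : 100.0 : 56.8 : 10.3

54.1 : 100.0 : 56.8 : 10.3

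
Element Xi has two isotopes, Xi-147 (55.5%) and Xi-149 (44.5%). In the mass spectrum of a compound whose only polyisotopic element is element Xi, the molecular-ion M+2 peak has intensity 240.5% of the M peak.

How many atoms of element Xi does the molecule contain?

The M+2/M ratio from n Xi atoms is n · q/p = n · 0.445/0.555.
n = 2.405 × 0.555/0.445 = 3.00 ≈ 3

3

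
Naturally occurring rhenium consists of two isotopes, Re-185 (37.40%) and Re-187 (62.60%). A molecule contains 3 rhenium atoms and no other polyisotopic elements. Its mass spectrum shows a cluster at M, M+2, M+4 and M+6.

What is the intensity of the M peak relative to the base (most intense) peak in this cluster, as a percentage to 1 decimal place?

Binomial terms of (0.3740 + 0.6260)^3: M 0.0523, M+2 0.2627, M+4 0.4397, M+6 0.2453 → M+4 is the base peak.
P(M+4) = C(3,2) × 0.3740^1 × 0.6260^2 = 3 × 0.3740 × 0.391876 = 0.439685 (base)
P(M) = C(3,0) × 0.3740^3 × 0.6260^0 = 1 × 0.05231362 × 1.0000 = 0.052314
Relative intensity = 0.052314 / 0.439685 × 100 = 11.9

11.9%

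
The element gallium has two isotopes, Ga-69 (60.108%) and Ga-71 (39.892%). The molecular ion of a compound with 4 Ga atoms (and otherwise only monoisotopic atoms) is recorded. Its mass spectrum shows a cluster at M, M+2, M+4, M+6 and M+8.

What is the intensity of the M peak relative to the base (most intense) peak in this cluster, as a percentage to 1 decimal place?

37.7%

(0.60108 + 0.39892)^4 gives M 0.1305, M+2 0.3465, M+4 0.3450, M+6 0.1526, M+8 0.0253; the largest is M+2.
P(M+2) = C(4,1) × 0.60108^3 × 0.39892^1 = 4 × 0.2171685 × 0.39892 = 0.346531 (base)
P(M) = C(4,0) × 0.60108^4 × 0.39892^0 = 1 × 0.13053564 × 1.0000 = 0.130536
Relative intensity = 0.130536 / 0.346531 × 100 = 37.7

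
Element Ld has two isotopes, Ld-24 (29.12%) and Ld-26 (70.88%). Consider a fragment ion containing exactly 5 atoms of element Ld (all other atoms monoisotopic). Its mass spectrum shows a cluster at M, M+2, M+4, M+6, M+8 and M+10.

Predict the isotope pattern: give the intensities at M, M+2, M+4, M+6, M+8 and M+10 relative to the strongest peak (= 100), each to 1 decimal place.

0.6 : 6.9 : 33.8 : 82.2 : 100.0 : 48.7

Expanding (0.2912 + 0.7088)^5:
P(M) = 0.2912^5 = 0.002094
P(M+2) = 5 × 0.2912^4 × 0.7088^1 = 0.025484
P(M+4) = 10 × 0.2912^3 × 0.7088^2 = 0.124057
P(M+6) = 10 × 0.2912^2 × 0.7088^3 = 0.301963
P(M+8) = 5 × 0.2912^1 × 0.7088^4 = 0.367499
P(M+10) = 0.7088^5 = 0.178903
The M+8 peak is largest (0.367499); scaling to 100 gives 0.6 : 6.9 : 33.8 : 82.2 : 100.0 : 48.7.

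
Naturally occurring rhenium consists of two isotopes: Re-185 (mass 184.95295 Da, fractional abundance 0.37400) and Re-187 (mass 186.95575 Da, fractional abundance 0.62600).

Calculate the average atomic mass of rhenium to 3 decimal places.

Weight each isotope mass by its fractional abundance: 0.37400 × 184.95295 + 0.62600 × 186.95575
= 69.172403 + 117.034300 = 186.206703 Da

186.207 Da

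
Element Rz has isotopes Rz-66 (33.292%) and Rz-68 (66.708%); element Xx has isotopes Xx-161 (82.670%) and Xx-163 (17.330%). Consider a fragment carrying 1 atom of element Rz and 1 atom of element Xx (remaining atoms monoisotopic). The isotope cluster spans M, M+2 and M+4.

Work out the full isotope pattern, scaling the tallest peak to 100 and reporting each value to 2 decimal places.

Element Rz pattern (n=1): 0.33292 : 0.66708
Element Xx pattern (n=1): 0.8267 : 0.1733
Convolve the two distributions (both contribute in 2-u steps):
  M: 0.33292×0.8267 = 0.275225
  M+2: 0.33292×0.1733 + 0.66708×0.8267 = 0.609170
  M+4: 0.66708×0.1733 = 0.115605
Scale to base peak (0.609170) = 100: 45.18 : 100.00 : 18.98

45.18 : 100.00 : 18.98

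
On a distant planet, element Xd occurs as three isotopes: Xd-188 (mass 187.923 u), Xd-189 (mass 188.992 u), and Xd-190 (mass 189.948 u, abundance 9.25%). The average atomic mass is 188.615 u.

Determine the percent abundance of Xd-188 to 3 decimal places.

Let x and y be the fractions of Xd-188 and Xd-189. Then x + y = 1 − 0.0925 = 0.9075 and 187.923x + 188.992y = 188.615 − 0.0925×189.948 = 171.04481.
Substituting: 187.923x + 188.992(0.9075 − x) = 171.04481
(187.923 − 188.992)x = -0.46543  ⇒  x = 0.43539, y = 0.47211
Xd-188: 43.539%, Xd-189: 47.211%.

43.539%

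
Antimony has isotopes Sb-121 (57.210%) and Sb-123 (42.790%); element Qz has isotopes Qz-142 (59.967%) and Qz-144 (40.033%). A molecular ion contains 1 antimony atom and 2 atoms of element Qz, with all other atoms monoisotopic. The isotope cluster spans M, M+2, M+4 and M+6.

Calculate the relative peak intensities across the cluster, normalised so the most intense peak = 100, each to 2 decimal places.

Antimony pattern (n=1): 0.5721 : 0.4279
Element Qz pattern (n=2): 0.35960411 : 0.48013178 : 0.16026411
Convolve the two distributions (both contribute in 2-u steps):
  M: 0.5721×0.35960411 = 0.205730
  M+2: 0.5721×0.48013178 + 0.4279×0.35960411 = 0.428558
  M+4: 0.5721×0.16026411 + 0.4279×0.48013178 = 0.297135
  M+6: 0.4279×0.16026411 = 0.068577
Scale to base peak (0.428558) = 100: 48.01 : 100.00 : 69.33 : 16.00

48.01 : 100.00 : 69.33 : 16.00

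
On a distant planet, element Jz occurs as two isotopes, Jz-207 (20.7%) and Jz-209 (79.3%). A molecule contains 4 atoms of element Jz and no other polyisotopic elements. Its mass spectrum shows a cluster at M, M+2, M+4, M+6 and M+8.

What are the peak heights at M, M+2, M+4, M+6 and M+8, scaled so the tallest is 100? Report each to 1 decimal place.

Expanding (0.207 + 0.793)^4:
P(M) = 0.207^4 = 0.001836
P(M+2) = 4 × 0.207^3 × 0.793^1 = 0.028135
P(M+4) = 6 × 0.207^2 × 0.793^2 = 0.161673
P(M+6) = 4 × 0.207^1 × 0.793^3 = 0.412905
P(M+8) = 0.793^4 = 0.395451
The M+6 peak is largest (0.412905); scaling to 100 gives 0.4 : 6.8 : 39.2 : 100.0 : 95.8.

0.4 : 6.8 : 39.2 : 100.0 : 95.8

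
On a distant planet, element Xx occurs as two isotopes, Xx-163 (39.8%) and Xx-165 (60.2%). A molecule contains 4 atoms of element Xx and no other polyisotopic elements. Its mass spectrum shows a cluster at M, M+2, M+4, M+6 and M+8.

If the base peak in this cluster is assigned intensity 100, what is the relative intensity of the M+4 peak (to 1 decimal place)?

Term probabilities: M 0.0251, M+2 0.1518, M+4 0.3444, M+6 0.3473, M+8 0.1313. Base peak = M+6.
P(M+6) = C(4,3) × 0.398^1 × 0.602^3 = 4 × 0.3980 × 0.21816721 = 0.347322 (base)
P(M+4) = C(4,2) × 0.398^2 × 0.602^2 = 6 × 0.158404 × 0.362404 = 0.344437
Relative intensity = 0.344437 / 0.347322 × 100 = 99.2

99.2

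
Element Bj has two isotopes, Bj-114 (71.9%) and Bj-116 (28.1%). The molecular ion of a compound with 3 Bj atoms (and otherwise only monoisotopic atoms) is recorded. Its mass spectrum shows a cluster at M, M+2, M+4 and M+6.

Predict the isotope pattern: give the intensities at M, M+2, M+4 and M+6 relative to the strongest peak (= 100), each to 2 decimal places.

Each Bj atom is independently Bj-114 (p = 0.719) or Bj-116 (q = 0.281); the cluster is the binomial expansion (p + q)^3.
P(M) = 0.719^3 = 0.371695
P(M+2) = 3 × 0.719^2 × 0.281^1 = 0.435798
P(M+4) = 3 × 0.719^1 × 0.281^2 = 0.170319
P(M+6) = 0.281^3 = 0.022188
The M+2 peak is largest (0.435798); scaling to 100 gives 85.29 : 100.00 : 39.08 : 5.09.

85.29 : 100.00 : 39.08 : 5.09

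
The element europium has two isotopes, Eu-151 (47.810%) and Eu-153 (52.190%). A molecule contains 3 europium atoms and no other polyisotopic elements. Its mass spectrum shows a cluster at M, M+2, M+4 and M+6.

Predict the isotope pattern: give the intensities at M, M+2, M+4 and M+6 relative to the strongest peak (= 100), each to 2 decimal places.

27.97 : 91.61 : 100.00 : 36.39

The 3 Eu atoms are independent, so intensities follow the terms of (0.47810 + 0.52190)^3.
P(M) = 0.47810^3 = 0.109284
P(M+2) = 3 × 0.47810^2 × 0.52190^1 = 0.357887
P(M+4) = 3 × 0.47810^1 × 0.52190^2 = 0.390674
P(M+6) = 0.52190^3 = 0.142155
The M+4 peak is largest (0.390674); scaling to 100 gives 27.97 : 91.61 : 100.00 : 36.39.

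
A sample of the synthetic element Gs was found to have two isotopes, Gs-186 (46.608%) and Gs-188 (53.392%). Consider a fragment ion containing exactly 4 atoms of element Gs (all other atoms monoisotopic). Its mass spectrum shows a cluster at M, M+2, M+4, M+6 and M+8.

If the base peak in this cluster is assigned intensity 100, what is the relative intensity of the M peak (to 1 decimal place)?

12.7

Binomial terms of (0.46608 + 0.53392)^4: M 0.0472, M+2 0.2162, M+4 0.3716, M+6 0.2838, M+8 0.0813 → M+4 is the base peak.
P(M+4) = C(4,2) × 0.46608^2 × 0.53392^2 = 6 × 0.21723057 × 0.28507057 = 0.371556 (base)
P(M) = C(4,0) × 0.46608^4 × 0.53392^0 = 1 × 0.04718912 × 1.0000 = 0.047189
Relative intensity = 0.047189 / 0.371556 × 100 = 12.7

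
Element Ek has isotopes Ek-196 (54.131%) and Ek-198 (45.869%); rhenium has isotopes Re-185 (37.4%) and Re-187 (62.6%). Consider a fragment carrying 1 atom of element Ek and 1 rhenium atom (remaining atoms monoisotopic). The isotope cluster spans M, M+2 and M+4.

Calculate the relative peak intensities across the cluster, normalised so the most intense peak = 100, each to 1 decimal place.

Element Ek pattern (n=1): 0.54131 : 0.45869
Rhenium pattern (n=1): 0.3740 : 0.6260
Convolve the two distributions (both contribute in 2-u steps):
  M: 0.54131×0.3740 = 0.202450
  M+2: 0.54131×0.6260 + 0.45869×0.3740 = 0.510410
  M+4: 0.45869×0.6260 = 0.287140
Scale to base peak (0.510410) = 100: 39.7 : 100.0 : 56.3

39.7 : 100.0 : 56.3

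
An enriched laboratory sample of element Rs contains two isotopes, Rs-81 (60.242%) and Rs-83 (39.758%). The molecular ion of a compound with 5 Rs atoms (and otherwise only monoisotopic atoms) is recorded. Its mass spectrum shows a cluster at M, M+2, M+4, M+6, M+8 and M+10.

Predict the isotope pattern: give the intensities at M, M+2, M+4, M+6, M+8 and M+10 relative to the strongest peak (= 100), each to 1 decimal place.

23.0 : 75.8 : 100.0 : 66.0 : 21.8 : 2.9

Each Rs atom is independently Rs-81 (p = 0.60242) or Rs-83 (q = 0.39758); the cluster is the binomial expansion (p + q)^5.
P(M) = 0.60242^5 = 0.079341
P(M+2) = 5 × 0.60242^4 × 0.39758^1 = 0.261814
P(M+4) = 10 × 0.60242^3 × 0.39758^2 = 0.345579
P(M+6) = 10 × 0.60242^2 × 0.39758^3 = 0.228072
P(M+8) = 5 × 0.60242^1 × 0.39758^4 = 0.075261
P(M+10) = 0.39758^5 = 0.009934
The M+4 peak is largest (0.345579); scaling to 100 gives 23.0 : 75.8 : 100.0 : 66.0 : 21.8 : 2.9.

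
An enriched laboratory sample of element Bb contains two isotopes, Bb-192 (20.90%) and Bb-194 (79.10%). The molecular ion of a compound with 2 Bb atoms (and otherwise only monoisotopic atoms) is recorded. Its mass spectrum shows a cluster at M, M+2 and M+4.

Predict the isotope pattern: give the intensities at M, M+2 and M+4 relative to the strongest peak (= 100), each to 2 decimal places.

6.98 : 52.84 : 100.00

Expanding (0.2090 + 0.7910)^2:
P(M) = 0.2090^2 = 0.043681
P(M+2) = 2 × 0.2090^1 × 0.7910^1 = 0.330638
P(M+4) = 0.7910^2 = 0.625681
The M+4 peak is largest (0.625681); scaling to 100 gives 6.98 : 52.84 : 100.00.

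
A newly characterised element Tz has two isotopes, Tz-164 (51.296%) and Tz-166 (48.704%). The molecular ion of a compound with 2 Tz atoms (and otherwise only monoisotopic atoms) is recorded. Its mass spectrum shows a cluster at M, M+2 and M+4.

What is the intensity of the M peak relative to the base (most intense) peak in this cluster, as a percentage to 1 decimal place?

52.7%

Binomial terms of (0.51296 + 0.48704)^2: M 0.2631, M+2 0.4997, M+4 0.2372 → M+2 is the base peak.
P(M+2) = C(2,1) × 0.51296^1 × 0.48704^1 = 2 × 0.51296 × 0.48704 = 0.499664 (base)
P(M) = C(2,0) × 0.51296^2 × 0.48704^0 = 1 × 0.26312796 × 1.0000 = 0.263128
Relative intensity = 0.263128 / 0.499664 × 100 = 52.7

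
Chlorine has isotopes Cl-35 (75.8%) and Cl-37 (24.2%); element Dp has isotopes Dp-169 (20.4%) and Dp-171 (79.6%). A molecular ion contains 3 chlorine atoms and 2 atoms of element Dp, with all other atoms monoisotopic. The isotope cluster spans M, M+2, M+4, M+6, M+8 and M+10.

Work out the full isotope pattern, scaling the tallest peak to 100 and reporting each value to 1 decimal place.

4.3 : 38.1 : 100.0 : 73.9 : 21.3 : 2.2

Chlorine pattern (n=3): 0.43551951 : 0.41713346 : 0.13317454 : 0.01417249
Element Dp pattern (n=2): 0.041616 : 0.324768 : 0.633616
Convolve the two distributions (both contribute in 2-u steps):
  M: 0.43551951×0.041616 = 0.018125
  M+2: 0.43551951×0.324768 + 0.41713346×0.041616 = 0.158802
  M+4: 0.43551951×0.633616 + 0.41713346×0.324768 + 0.13317454×0.041616 = 0.416966
  M+6: 0.41713346×0.633616 + 0.13317454×0.324768 + 0.01417249×0.041616 = 0.308143
  M+8: 0.13317454×0.633616 + 0.01417249×0.324768 = 0.088984
  M+10: 0.01417249×0.633616 = 0.008980
Scale to base peak (0.416966) = 100: 4.3 : 38.1 : 100.0 : 73.9 : 21.3 : 2.2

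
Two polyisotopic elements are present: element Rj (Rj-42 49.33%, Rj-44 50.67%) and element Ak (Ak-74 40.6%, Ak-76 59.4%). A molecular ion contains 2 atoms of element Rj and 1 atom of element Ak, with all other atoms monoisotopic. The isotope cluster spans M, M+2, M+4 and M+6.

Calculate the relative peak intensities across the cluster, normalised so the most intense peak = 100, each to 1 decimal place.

Element Rj pattern (n=2): 0.24334489 : 0.49991022 : 0.25674489
Element Ak pattern (n=1): 0.4060 : 0.5940
Convolve the two distributions (both contribute in 2-u steps):
  M: 0.24334489×0.4060 = 0.098798
  M+2: 0.24334489×0.5940 + 0.49991022×0.4060 = 0.347510
  M+4: 0.49991022×0.5940 + 0.25674489×0.4060 = 0.401185
  M+6: 0.25674489×0.5940 = 0.152506
Scale to base peak (0.401185) = 100: 24.6 : 86.6 : 100.0 : 38.0

24.6 : 86.6 : 100.0 : 38.0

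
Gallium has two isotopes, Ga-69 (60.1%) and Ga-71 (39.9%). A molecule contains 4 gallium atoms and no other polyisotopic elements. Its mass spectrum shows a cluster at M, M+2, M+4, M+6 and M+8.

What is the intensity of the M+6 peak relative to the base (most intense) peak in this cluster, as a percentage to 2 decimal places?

44.08%

Binomial terms of (0.601 + 0.399)^4: M 0.1305, M+2 0.3465, M+4 0.3450, M+6 0.1527, M+8 0.0253 → M+2 is the base peak.
P(M+2) = C(4,1) × 0.601^3 × 0.399^1 = 4 × 0.2170818 × 0.3990 = 0.346463 (base)
P(M+6) = C(4,3) × 0.601^1 × 0.399^3 = 4 × 0.6010 × 0.0635212 = 0.152705
Relative intensity = 0.152705 / 0.346463 × 100 = 44.08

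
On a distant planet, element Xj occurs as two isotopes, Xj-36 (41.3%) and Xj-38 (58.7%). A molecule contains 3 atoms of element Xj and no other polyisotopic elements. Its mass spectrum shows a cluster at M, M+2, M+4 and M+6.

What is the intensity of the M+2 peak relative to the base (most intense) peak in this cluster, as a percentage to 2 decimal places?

70.36%

Term probabilities: M 0.0704, M+2 0.3004, M+4 0.4269, M+6 0.2023. Base peak = M+4.
P(M+4) = C(3,2) × 0.413^1 × 0.587^2 = 3 × 0.4130 × 0.344569 = 0.426921 (base)
P(M+2) = C(3,1) × 0.413^2 × 0.587^1 = 3 × 0.170569 × 0.5870 = 0.300372
Relative intensity = 0.300372 / 0.426921 × 100 = 70.36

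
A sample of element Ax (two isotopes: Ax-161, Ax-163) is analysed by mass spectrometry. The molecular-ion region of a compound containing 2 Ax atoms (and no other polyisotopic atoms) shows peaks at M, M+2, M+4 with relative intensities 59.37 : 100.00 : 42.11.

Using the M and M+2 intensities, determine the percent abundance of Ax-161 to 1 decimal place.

54.3%

Let p = fractional abundance of Ax-161. I(M+2)/I(M) = [C(2,1)·p^1·(1−p)] / p^2 = 2·(1−p)/p = 100.00/59.37 = 1.6844
(1−p)/p = 1.6844/2 = 0.8422  ⇒  p = 1/(1 + 0.8422) = 0.5428
Ax-161: 54.3%, Ax-163: 45.7%.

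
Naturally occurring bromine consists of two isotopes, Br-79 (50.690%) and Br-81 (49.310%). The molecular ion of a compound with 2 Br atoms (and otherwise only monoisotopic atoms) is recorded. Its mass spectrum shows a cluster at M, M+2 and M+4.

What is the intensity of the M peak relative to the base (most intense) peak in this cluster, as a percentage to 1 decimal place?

51.4%

Term probabilities: M 0.2569, M+2 0.4999, M+4 0.2431. Base peak = M+2.
P(M+2) = C(2,1) × 0.50690^1 × 0.49310^1 = 2 × 0.5069 × 0.4931 = 0.499905 (base)
P(M) = C(2,0) × 0.50690^2 × 0.49310^0 = 1 × 0.25694761 × 1.0000 = 0.256948
Relative intensity = 0.256948 / 0.499905 × 100 = 51.4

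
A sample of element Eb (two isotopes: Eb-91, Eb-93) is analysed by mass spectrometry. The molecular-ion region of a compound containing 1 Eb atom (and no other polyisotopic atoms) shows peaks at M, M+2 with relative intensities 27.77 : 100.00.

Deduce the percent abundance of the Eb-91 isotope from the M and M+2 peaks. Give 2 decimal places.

Write p for the Eb-91 fraction. I(M+2)/I(M) = [C(1,1)·p^0·(1−p)] / p^1 = 1·(1−p)/p = 100.00/27.77 = 3.6010
(1−p)/p = 3.6010/1 = 3.6010  ⇒  p = 1/(1 + 3.6010) = 0.2173
Eb-91: 21.73%, Eb-93: 78.27%.

21.73%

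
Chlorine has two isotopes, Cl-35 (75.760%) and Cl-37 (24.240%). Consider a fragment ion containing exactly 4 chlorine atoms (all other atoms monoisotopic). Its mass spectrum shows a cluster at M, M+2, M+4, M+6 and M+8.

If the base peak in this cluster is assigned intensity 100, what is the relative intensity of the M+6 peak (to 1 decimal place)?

10.2

(0.75760 + 0.24240)^4 gives M 0.3294, M+2 0.4216, M+4 0.2023, M+6 0.0432, M+8 0.0035; the largest is M+2.
P(M+2) = C(4,1) × 0.75760^3 × 0.24240^1 = 4 × 0.4348304 × 0.2424 = 0.421612 (base)
P(M+6) = C(4,3) × 0.75760^1 × 0.24240^3 = 4 × 0.7576 × 0.01424288 = 0.043162
Relative intensity = 0.043162 / 0.421612 × 100 = 10.2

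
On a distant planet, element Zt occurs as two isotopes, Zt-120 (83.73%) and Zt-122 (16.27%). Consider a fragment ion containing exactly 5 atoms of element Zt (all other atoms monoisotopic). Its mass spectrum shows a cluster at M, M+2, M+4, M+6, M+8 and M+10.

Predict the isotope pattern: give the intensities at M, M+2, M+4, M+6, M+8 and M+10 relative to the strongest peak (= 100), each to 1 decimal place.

100.0 : 97.2 : 37.8 : 7.3 : 0.7 : 0.0

Expanding (0.8373 + 0.1627)^5:
P(M) = 0.8373^5 = 0.411534
P(M+2) = 5 × 0.8373^4 × 0.1627^1 = 0.399836
P(M+4) = 10 × 0.8373^3 × 0.1627^2 = 0.155388
P(M+6) = 10 × 0.8373^2 × 0.1627^3 = 0.030194
P(M+8) = 5 × 0.8373^1 × 0.1627^4 = 0.002934
P(M+10) = 0.1627^5 = 0.000114
The M peak is largest (0.411534); scaling to 100 gives 100.0 : 97.2 : 37.8 : 7.3 : 0.7 : 0.0.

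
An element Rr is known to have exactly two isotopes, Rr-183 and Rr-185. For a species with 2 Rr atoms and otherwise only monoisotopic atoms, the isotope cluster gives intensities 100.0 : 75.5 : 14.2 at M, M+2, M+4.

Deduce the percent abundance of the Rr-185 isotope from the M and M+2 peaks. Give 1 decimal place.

Write p for the Rr-183 fraction. I(M+2)/I(M) = [C(2,1)·p^1·(1−p)] / p^2 = 2·(1−p)/p = 75.5/100.0 = 0.7550
(1−p)/p = 0.7550/2 = 0.3775  ⇒  p = 1/(1 + 0.3775) = 0.7260
Rr-183: 72.6%, Rr-185: 27.4%.

27.4%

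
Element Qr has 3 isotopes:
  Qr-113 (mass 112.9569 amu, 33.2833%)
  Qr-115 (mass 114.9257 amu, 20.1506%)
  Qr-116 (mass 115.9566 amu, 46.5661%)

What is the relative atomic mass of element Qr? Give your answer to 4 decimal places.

Weight each isotope mass by its fractional abundance: 0.332833 × 112.9569 + 0.201506 × 114.9257 + 0.465661 × 115.9566
= 37.59578 + 23.15822 + 53.99647 = 114.75047 amu

114.7505 amu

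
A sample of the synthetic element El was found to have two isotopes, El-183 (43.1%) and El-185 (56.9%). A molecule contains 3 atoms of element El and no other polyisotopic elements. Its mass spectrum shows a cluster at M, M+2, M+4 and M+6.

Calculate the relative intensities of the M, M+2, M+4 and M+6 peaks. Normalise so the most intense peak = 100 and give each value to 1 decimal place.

19.1 : 75.7 : 100.0 : 44.0

Expanding (0.431 + 0.569)^3:
P(M) = 0.431^3 = 0.080063
P(M+2) = 3 × 0.431^2 × 0.569^1 = 0.317094
P(M+4) = 3 × 0.431^1 × 0.569^2 = 0.418623
P(M+6) = 0.569^3 = 0.184220
The M+4 peak is largest (0.418623); scaling to 100 gives 19.1 : 75.7 : 100.0 : 44.0.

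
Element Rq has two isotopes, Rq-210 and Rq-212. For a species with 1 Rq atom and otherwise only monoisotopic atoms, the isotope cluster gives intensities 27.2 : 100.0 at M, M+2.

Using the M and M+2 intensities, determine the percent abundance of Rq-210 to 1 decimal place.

If p is the fraction of Rq that is Rq-210, then I(M+2)/I(M) = [C(1,1)·p^0·(1−p)] / p^1 = 1·(1−p)/p = 100.0/27.2 = 3.6765
(1−p)/p = 3.6765/1 = 3.6765  ⇒  p = 1/(1 + 3.6765) = 0.2138
Rq-210: 21.4%, Rq-212: 78.6%.

21.4%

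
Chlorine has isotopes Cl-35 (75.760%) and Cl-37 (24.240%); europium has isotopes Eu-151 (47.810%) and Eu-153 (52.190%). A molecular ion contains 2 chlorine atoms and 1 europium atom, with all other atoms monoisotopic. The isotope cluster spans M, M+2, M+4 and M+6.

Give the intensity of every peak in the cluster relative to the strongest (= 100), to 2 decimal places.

57.75 : 100.00 : 46.25 : 6.45

Chlorine pattern (n=2): 0.57395776 : 0.36728448 : 0.05875776
Europium pattern (n=1): 0.4781 : 0.5219
Convolve the two distributions (both contribute in 2-u steps):
  M: 0.57395776×0.4781 = 0.274409
  M+2: 0.57395776×0.5219 + 0.36728448×0.4781 = 0.475147
  M+4: 0.36728448×0.5219 + 0.05875776×0.4781 = 0.219778
  M+6: 0.05875776×0.5219 = 0.030666
Scale to base peak (0.475147) = 100: 57.75 : 100.00 : 46.25 : 6.45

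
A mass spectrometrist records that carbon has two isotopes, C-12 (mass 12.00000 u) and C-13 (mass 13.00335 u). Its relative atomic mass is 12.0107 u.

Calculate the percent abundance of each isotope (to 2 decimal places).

Let x be the fractional abundance of C-12; then C-13 has abundance 1 − x.
12.00000·x + 13.00335·(1 − x) = 12.0107
(12.00000 − 13.00335)·x = 12.0107 − 13.00335
x = -0.99265 / -1.00335 = 0.98934 → 98.93% C-12, 1.07% C-13.

C-12: 98.93%, C-13: 1.07%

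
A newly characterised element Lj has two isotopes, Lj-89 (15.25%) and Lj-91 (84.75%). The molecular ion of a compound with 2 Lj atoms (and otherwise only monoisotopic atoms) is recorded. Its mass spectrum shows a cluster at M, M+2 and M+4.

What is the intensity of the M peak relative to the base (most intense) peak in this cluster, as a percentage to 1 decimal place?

3.2%

Term probabilities: M 0.0233, M+2 0.2585, M+4 0.7183. Base peak = M+4.
P(M+4) = C(2,2) × 0.1525^0 × 0.8475^2 = 1 × 1.0000 × 0.71825625 = 0.718256 (base)
P(M) = C(2,0) × 0.1525^2 × 0.8475^0 = 1 × 0.02325625 × 1.0000 = 0.023256
Relative intensity = 0.023256 / 0.718256 × 100 = 3.2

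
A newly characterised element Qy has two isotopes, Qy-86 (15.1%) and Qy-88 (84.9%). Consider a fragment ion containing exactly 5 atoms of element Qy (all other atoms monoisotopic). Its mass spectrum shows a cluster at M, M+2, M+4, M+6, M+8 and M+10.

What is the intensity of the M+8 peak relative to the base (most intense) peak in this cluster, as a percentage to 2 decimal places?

88.93%

Term probabilities: M 0.0001, M+2 0.0022, M+4 0.0248, M+6 0.1395, M+8 0.3923, M+10 0.4411. Base peak = M+10.
P(M+10) = C(5,5) × 0.151^0 × 0.849^5 = 1 × 1.0000 × 0.44110142 = 0.441101 (base)
P(M+8) = C(5,4) × 0.151^1 × 0.849^4 = 5 × 0.1510 × 0.51955408 = 0.392263
Relative intensity = 0.392263 / 0.441101 × 100 = 88.93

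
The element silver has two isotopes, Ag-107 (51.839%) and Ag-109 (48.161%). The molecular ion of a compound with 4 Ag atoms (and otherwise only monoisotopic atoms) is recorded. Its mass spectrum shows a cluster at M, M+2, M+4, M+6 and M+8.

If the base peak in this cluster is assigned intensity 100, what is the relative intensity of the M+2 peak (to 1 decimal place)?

(0.51839 + 0.48161)^4 gives M 0.0722, M+2 0.2684, M+4 0.3740, M+6 0.2316, M+8 0.0538; the largest is M+4.
P(M+4) = C(4,2) × 0.51839^2 × 0.48161^2 = 6 × 0.26872819 × 0.23194819 = 0.373986 (base)
P(M+2) = C(4,1) × 0.51839^3 × 0.48161^1 = 4 × 0.13930601 × 0.48161 = 0.268365
Relative intensity = 0.268365 / 0.373986 × 100 = 71.8

71.8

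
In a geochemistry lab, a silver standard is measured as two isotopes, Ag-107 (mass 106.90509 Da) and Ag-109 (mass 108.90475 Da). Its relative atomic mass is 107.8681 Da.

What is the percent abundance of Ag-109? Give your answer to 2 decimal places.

48.16%

With x = fraction of Ag-107 (so Ag-109 is 1 − x):
106.90509·x + 108.90475·(1 − x) = 107.8681
(106.90509 − 108.90475)·x = 107.8681 − 108.90475
x = -1.03665 / -1.99966 = 0.51841 → 51.84% Ag-107, 48.16% Ag-109.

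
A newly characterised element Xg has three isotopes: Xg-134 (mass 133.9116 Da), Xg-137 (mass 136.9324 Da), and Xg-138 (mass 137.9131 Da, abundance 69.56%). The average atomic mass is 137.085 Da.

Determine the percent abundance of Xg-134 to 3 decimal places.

17.531%

The remaining 30.44% is split between Xg-134 (fraction x) and Xg-137 (fraction 0.3044 − x).
Substituting: 133.9116x + 136.9324(0.3044 − x) = 41.15264764
(133.9116 − 136.9324)x = -0.52957492  ⇒  x = 0.17531, y = 0.12909
Xg-134: 17.531%, Xg-137: 12.909%.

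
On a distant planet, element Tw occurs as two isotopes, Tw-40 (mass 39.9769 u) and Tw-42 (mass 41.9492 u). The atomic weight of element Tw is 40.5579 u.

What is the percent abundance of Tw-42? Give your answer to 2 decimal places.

With x = fraction of Tw-40 (so Tw-42 is 1 − x):
39.9769·x + 41.9492·(1 − x) = 40.5579
(39.9769 − 41.9492)·x = 40.5579 − 41.9492
x = -1.3913 / -1.9723 = 0.70542 → 70.54% Tw-40, 29.46% Tw-42.

29.46%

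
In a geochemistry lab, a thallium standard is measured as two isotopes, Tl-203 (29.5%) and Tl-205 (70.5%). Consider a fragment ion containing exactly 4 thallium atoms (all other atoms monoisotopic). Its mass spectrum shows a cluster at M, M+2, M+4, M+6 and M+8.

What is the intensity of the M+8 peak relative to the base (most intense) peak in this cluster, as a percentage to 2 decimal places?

59.75%

(0.295 + 0.705)^4 gives M 0.0076, M+2 0.0724, M+4 0.2595, M+6 0.4135, M+8 0.2470; the largest is M+6.
P(M+6) = C(4,3) × 0.295^1 × 0.705^3 = 4 × 0.2950 × 0.35040263 = 0.413475 (base)
P(M+8) = C(4,4) × 0.295^0 × 0.705^4 = 1 × 1.0000 × 0.24703385 = 0.247034
Relative intensity = 0.247034 / 0.413475 × 100 = 59.75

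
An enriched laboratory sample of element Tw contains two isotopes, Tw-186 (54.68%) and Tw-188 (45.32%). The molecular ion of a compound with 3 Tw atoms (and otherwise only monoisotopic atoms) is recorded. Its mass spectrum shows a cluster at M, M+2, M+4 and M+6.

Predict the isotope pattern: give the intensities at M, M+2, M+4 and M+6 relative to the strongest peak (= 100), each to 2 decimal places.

40.22 : 100.00 : 82.88 : 22.90

Expanding (0.5468 + 0.4532)^3:
P(M) = 0.5468^3 = 0.163488
P(M+2) = 3 × 0.5468^2 × 0.4532^1 = 0.406507
P(M+4) = 3 × 0.5468^1 × 0.4532^2 = 0.336922
P(M+6) = 0.4532^3 = 0.093083
The M+2 peak is largest (0.406507); scaling to 100 gives 40.22 : 100.00 : 82.88 : 22.90.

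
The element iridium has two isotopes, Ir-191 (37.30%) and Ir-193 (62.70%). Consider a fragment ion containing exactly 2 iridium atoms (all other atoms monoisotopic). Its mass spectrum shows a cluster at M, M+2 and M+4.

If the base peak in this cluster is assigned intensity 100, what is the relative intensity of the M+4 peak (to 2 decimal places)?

(0.3730 + 0.6270)^2 gives M 0.1391, M+2 0.4677, M+4 0.3931; the largest is M+2.
P(M+2) = C(2,1) × 0.3730^1 × 0.6270^1 = 2 × 0.3730 × 0.6270 = 0.467742 (base)
P(M+4) = C(2,2) × 0.3730^0 × 0.6270^2 = 1 × 1.0000 × 0.393129 = 0.393129
Relative intensity = 0.393129 / 0.467742 × 100 = 84.05

84.05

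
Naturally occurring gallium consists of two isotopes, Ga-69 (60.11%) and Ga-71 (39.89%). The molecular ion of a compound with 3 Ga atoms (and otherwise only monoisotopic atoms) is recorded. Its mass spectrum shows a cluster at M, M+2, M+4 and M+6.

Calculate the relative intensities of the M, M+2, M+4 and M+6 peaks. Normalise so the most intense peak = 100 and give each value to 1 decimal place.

Expanding (0.6011 + 0.3989)^3:
P(M) = 0.6011^3 = 0.217190
P(M+2) = 3 × 0.6011^2 × 0.3989^1 = 0.432393
P(M+4) = 3 × 0.6011^1 × 0.3989^2 = 0.286943
P(M+6) = 0.3989^3 = 0.063473
The M+2 peak is largest (0.432393); scaling to 100 gives 50.2 : 100.0 : 66.4 : 14.7.

50.2 : 100.0 : 66.4 : 14.7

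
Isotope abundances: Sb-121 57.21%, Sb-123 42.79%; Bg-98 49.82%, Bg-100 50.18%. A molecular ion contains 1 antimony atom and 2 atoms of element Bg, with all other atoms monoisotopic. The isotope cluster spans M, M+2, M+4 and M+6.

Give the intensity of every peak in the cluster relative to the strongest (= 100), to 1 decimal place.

Antimony pattern (n=1): 0.5721 : 0.4279
Element Bg pattern (n=2): 0.24820324 : 0.49999352 : 0.25180324
Convolve the two distributions (both contribute in 2-u steps):
  M: 0.5721×0.24820324 = 0.141997
  M+2: 0.5721×0.49999352 + 0.4279×0.24820324 = 0.392252
  M+4: 0.5721×0.25180324 + 0.4279×0.49999352 = 0.358004
  M+6: 0.4279×0.25180324 = 0.107747
Scale to base peak (0.392252) = 100: 36.2 : 100.0 : 91.3 : 27.5

36.2 : 100.0 : 91.3 : 27.5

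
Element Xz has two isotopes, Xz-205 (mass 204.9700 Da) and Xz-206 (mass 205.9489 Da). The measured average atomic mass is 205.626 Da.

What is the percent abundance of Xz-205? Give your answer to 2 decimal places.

32.99%

Writing the weighted mean with unknown fraction x of Xz-205:
204.9700·x + 205.9489·(1 − x) = 205.626
(204.9700 − 205.9489)·x = 205.626 − 205.9489
x = -0.3229 / -0.9789 = 0.32986 → 32.99% Xz-205, 67.01% Xz-206.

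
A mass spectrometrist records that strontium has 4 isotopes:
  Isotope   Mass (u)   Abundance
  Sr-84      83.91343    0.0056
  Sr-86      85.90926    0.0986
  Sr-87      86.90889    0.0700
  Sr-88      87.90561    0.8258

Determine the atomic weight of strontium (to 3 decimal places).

Weight each isotope mass by its fractional abundance: 0.0056 × 83.91343 + 0.0986 × 85.90926 + 0.0700 × 86.90889 + 0.8258 × 87.90561
= 0.469915 + 8.470653 + 6.083622 + 72.592453 = 87.616643 u

87.617 u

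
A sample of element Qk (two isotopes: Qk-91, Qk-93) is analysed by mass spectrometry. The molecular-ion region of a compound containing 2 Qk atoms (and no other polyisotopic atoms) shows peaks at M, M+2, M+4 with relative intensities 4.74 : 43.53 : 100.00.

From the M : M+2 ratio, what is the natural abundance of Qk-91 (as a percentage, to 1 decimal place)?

If p is the fraction of Qk that is Qk-91, then I(M+2)/I(M) = [C(2,1)·p^1·(1−p)] / p^2 = 2·(1−p)/p = 43.53/4.74 = 9.1835
(1−p)/p = 9.1835/2 = 4.5918  ⇒  p = 1/(1 + 4.5918) = 0.1788
Qk-91: 17.9%, Qk-93: 82.1%.

17.9%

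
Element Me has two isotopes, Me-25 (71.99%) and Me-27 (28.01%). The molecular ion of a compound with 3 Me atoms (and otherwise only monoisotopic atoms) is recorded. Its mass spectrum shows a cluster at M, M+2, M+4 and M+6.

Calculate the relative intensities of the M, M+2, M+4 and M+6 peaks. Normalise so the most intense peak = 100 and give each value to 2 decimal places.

Expanding (0.7199 + 0.2801)^3:
P(M) = 0.7199^3 = 0.373093
P(M+2) = 3 × 0.7199^2 × 0.2801^1 = 0.435491
P(M+4) = 3 × 0.7199^1 × 0.2801^2 = 0.169441
P(M+6) = 0.2801^3 = 0.021976
The M+2 peak is largest (0.435491); scaling to 100 gives 85.67 : 100.00 : 38.91 : 5.05.

85.67 : 100.00 : 38.91 : 5.05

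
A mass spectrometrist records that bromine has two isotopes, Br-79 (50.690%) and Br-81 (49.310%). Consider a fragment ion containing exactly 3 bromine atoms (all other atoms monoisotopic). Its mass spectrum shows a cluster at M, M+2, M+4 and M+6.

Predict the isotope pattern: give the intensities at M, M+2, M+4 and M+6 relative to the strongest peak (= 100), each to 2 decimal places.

Each Br atom is independently Br-79 (p = 0.50690) or Br-81 (q = 0.49310); the cluster is the binomial expansion (p + q)^3.
P(M) = 0.50690^3 = 0.130247
P(M+2) = 3 × 0.50690^2 × 0.49310^1 = 0.380103
P(M+4) = 3 × 0.50690^1 × 0.49310^2 = 0.369755
P(M+6) = 0.49310^3 = 0.119896
The M+2 peak is largest (0.380103); scaling to 100 gives 34.27 : 100.00 : 97.28 : 31.54.

34.27 : 100.00 : 97.28 : 31.54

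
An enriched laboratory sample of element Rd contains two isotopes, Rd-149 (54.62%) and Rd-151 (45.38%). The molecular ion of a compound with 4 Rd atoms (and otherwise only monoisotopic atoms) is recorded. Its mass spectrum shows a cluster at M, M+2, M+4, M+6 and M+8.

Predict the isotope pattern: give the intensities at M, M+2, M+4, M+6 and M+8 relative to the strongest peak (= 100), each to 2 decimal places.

Each Rd atom is independently Rd-149 (p = 0.5462) or Rd-151 (q = 0.4538); the cluster is the binomial expansion (p + q)^4.
P(M) = 0.5462^4 = 0.089003
P(M+2) = 4 × 0.5462^3 × 0.4538^1 = 0.295787
P(M+4) = 6 × 0.5462^2 × 0.4538^2 = 0.368624
P(M+6) = 4 × 0.5462^1 × 0.4538^3 = 0.204176
P(M+8) = 0.4538^4 = 0.042409
The M+4 peak is largest (0.368624); scaling to 100 gives 24.14 : 80.24 : 100.00 : 55.39 : 11.50.

24.14 : 80.24 : 100.00 : 55.39 : 11.50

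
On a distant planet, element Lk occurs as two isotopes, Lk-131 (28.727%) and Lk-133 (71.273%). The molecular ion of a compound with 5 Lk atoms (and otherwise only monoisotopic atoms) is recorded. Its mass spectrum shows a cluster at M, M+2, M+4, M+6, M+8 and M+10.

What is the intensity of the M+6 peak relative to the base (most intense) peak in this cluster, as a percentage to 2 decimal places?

80.61%

Term probabilities: M 0.0020, M+2 0.0243, M+4 0.1204, M+6 0.2988, M+8 0.3706, M+10 0.1839. Base peak = M+8.
P(M+8) = C(5,4) × 0.28727^1 × 0.71273^4 = 5 × 0.28727 × 0.2580478 = 0.370647 (base)
P(M+6) = C(5,3) × 0.28727^2 × 0.71273^3 = 10 × 0.08252405 × 0.36205547 = 0.298783
Relative intensity = 0.298783 / 0.370647 × 100 = 80.61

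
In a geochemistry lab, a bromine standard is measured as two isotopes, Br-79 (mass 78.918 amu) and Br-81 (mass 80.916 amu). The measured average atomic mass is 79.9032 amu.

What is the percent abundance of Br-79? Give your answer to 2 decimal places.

With x = fraction of Br-79 (so Br-81 is 1 − x):
78.918·x + 80.916·(1 − x) = 79.9032
(78.918 − 80.916)·x = 79.9032 − 80.916
x = -1.0128 / -1.998 = 0.50691 → 50.69% Br-79, 49.31% Br-81.

50.69%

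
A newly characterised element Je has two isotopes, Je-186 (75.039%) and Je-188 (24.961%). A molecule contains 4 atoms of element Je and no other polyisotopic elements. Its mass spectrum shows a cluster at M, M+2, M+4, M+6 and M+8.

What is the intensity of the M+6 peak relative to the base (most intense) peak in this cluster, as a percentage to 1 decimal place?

11.1%

(0.75039 + 0.24961)^4 gives M 0.3171, M+2 0.4219, M+4 0.2105, M+6 0.0467, M+8 0.0039; the largest is M+2.
P(M+2) = C(4,1) × 0.75039^3 × 0.24961^1 = 4 × 0.42253347 × 0.24961 = 0.421874 (base)
P(M+6) = C(4,3) × 0.75039^1 × 0.24961^3 = 4 × 0.75039 × 0.01555199 = 0.046680
Relative intensity = 0.046680 / 0.421874 × 100 = 11.1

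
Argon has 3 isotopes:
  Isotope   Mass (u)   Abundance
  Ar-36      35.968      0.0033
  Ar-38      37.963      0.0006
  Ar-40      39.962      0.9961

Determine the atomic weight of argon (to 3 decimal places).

39.948 u

Average mass = Σ (abundance × isotope mass) = 0.0033 × 35.968 + 0.0006 × 37.963 + 0.9961 × 39.962
= 0.1187 + 0.0228 + 39.8061 = 39.9476 u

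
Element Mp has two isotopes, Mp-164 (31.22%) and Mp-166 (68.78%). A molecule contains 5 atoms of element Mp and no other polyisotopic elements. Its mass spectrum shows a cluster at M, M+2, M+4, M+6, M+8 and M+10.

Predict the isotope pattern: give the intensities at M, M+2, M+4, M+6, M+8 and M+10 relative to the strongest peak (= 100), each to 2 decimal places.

Expanding (0.3122 + 0.6878)^5:
P(M) = 0.3122^5 = 0.002966
P(M+2) = 5 × 0.3122^4 × 0.6878^1 = 0.032671
P(M+4) = 10 × 0.3122^3 × 0.6878^2 = 0.143954
P(M+6) = 10 × 0.3122^2 × 0.6878^3 = 0.317141
P(M+8) = 5 × 0.3122^1 × 0.6878^4 = 0.349343
P(M+10) = 0.6878^5 = 0.153926
The M+8 peak is largest (0.349343); scaling to 100 gives 0.85 : 9.35 : 41.21 : 90.78 : 100.00 : 44.06.

0.85 : 9.35 : 41.21 : 90.78 : 100.00 : 44.06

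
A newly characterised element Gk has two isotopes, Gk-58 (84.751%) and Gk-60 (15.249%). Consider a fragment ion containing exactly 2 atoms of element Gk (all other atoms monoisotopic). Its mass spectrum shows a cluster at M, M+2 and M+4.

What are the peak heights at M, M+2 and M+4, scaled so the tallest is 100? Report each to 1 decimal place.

100.0 : 36.0 : 3.2

Each Gk atom is independently Gk-58 (p = 0.84751) or Gk-60 (q = 0.15249); the cluster is the binomial expansion (p + q)^2.
P(M) = 0.84751^2 = 0.718273
P(M+2) = 2 × 0.84751^1 × 0.15249^1 = 0.258474
P(M+4) = 0.15249^2 = 0.023253
The M peak is largest (0.718273); scaling to 100 gives 100.0 : 36.0 : 3.2.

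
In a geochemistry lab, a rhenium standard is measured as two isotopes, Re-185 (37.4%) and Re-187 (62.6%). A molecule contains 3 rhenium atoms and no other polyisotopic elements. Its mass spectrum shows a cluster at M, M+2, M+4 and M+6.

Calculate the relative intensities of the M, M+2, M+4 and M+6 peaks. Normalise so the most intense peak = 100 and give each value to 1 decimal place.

11.9 : 59.7 : 100.0 : 55.8

The 3 Re atoms are independent, so intensities follow the terms of (0.374 + 0.626)^3.
P(M) = 0.374^3 = 0.052314
P(M+2) = 3 × 0.374^2 × 0.626^1 = 0.262687
P(M+4) = 3 × 0.374^1 × 0.626^2 = 0.439685
P(M+6) = 0.626^3 = 0.245314
The M+4 peak is largest (0.439685); scaling to 100 gives 11.9 : 59.7 : 100.0 : 55.8.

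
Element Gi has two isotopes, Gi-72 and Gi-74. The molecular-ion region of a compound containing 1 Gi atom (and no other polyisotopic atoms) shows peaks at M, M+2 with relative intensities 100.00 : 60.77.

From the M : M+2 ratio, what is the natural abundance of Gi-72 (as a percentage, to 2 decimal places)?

If p is the fraction of Gi that is Gi-72, then I(M+2)/I(M) = [C(1,1)·p^0·(1−p)] / p^1 = 1·(1−p)/p = 60.77/100.00 = 0.6077
(1−p)/p = 0.6077/1 = 0.6077  ⇒  p = 1/(1 + 0.6077) = 0.6220
Gi-72: 62.20%, Gi-74: 37.80%.

62.20%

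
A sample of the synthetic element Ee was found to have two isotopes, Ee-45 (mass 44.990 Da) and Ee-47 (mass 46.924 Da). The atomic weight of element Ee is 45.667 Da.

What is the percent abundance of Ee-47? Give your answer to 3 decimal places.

Writing the weighted mean with unknown fraction x of Ee-45:
44.990·x + 46.924·(1 − x) = 45.667
(44.990 − 46.924)·x = 45.667 − 46.924
x = -1.257 / -1.934 = 0.64995 → 64.995% Ee-45, 35.005% Ee-47.

35.005%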